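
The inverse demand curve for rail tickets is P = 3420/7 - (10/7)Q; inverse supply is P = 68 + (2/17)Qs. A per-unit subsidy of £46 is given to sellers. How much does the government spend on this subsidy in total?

Government cost = £13880.5

Pre-subsidy: 3420/7 - (10/7)Q = 68 + (2/17)Q gives Q* = 272 and P* = 100.
With the subsidy, sellers receive Ps = Pb + 46 for each unit, where Pb is the price buyers pay.
On the curves, Pb = 3420/7 - (10/7)Q and Ps = 68 + (2/17)Q; the wedge Ps − Pb = 46 gives 68 + (2/17)Q − (3420/7 - (10/7)Q) = 46, so Q' = 301.75.
Then Pb = 3420/7 − (10/7)·301.75 = 57.5 and Ps = 68 + (2/17)·301.75 = 103.5.
Government outlay = subsidy × quantity = 46 × 301.75 = 13880.5.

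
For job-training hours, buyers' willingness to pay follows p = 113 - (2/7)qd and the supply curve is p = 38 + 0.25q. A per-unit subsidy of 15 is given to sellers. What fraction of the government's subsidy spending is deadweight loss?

DWL / government spending = 1/12

Pre-subsidy: 113 - (2/7)q = 38 + 0.25q gives q* = 140 and p* = 73.
With the subsidy, sellers receive ps = pb + 15 for each unit, where pb is the price buyers pay.
On the curves, pb = 113 - (2/7)q and ps = 38 + 0.25q; the wedge ps − pb = 15 gives 38 + 0.25q − (113 - (2/7)q) = 15, so q' = 168.
Then pb = 113 − (2/7)·168 = 65 and ps = 38 + 0.25·168 = 80.
ΔCS = ½(140 + 168)(73 − 65) = 1232; ΔPS = ½(140 + 168)(80 − 73) = 1078.
Government spending = 15 × 168 = 2520.
DWL = ½ × 15 × (168 − 140) = 210; fraction = 210 / 2520 = 1/12.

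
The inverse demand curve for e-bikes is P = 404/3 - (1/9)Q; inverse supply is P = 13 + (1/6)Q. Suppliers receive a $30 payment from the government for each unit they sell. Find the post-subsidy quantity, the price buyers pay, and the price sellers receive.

Pre-subsidy: 404/3 - (1/9)Q = 13 + (1/6)Q gives Q* = 438 and P* = 86.
With the subsidy, sellers receive Ps = Pb + 30 for each unit, where Pb is the price buyers pay.
On the curves, Pb = 404/3 - (1/9)Q and Ps = 13 + (1/6)Q; the wedge Ps − Pb = 30 gives 13 + (1/6)Q − (404/3 - (1/9)Q) = 30, so Q' = 546.
Then Pb = 404/3 − (1/9)·546 = 74 and Ps = 13 + (1/6)·546 = 104.

Q' = 546; buyers pay $74; sellers receive $104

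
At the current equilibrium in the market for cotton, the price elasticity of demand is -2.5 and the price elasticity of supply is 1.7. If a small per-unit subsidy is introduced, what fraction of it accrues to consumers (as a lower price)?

For a small subsidy around the equilibrium, the benefit split depends on the relative slopes, which at a point are proportional to the elasticities.
Buyer share = εs/(εs + |εd|) = 1.7/(1.7 + 2.5) = 17/42; seller share = |εd|/(εs + |εd|) = 25/42.

Consumer share = 17/42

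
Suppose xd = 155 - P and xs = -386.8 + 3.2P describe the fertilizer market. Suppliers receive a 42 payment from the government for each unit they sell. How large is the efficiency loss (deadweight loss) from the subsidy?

Deadweight loss = 672

Pre-subsidy: 155 - P = -386.8 + 3.2P gives P* = 129, x* = 26.
With the subsidy, sellers receive Ps = Pb + 42 for each unit, where Pb is the price buyers pay.
Supply in terms of Pb becomes xs = -386.8 + 3.2(Pb + 42) = -252.4 + 3.2Pb. Setting this equal to demand: 155 - Pb = -252.4 + 3.2Pb, so Pb = 97.
Sellers receive Ps = 97 + 42 = 139; x' = 155 − 1·97 = 58.
The subsidy expands output by 58 − 26 = 32 past the efficient level; on those units the gap between marginal cost and willingness to pay runs from 0 up to 42.
DWL = ½ × 42 × 32 = 672.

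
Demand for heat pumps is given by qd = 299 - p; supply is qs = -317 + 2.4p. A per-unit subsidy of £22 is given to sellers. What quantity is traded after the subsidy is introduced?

Pre-subsidy: 299 - p = -317 + 2.4p gives p* = 3080/17, q* = 2003/17.
With the subsidy, sellers receive ps = pb + 22 for each unit, where pb is the price buyers pay.
Supply in terms of pb becomes qs = -317 + 2.4(pb + 22) = -264.2 + 2.4pb. Setting this equal to demand: 299 - pb = -264.2 + 2.4pb, so pb = 2816/17.
Sellers receive ps = 2816/17 + 22 = 3190/17; q' = 299 − 1·(2816/17) = 2267/17.

q' = 2267/17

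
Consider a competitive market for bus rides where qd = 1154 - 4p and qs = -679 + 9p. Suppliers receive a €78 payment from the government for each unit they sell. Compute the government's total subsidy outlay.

Pre-subsidy: 1154 - 4p = -679 + 9p gives p* = 141, q* = 590.
With the subsidy, sellers receive ps = pb + 78 for each unit, where pb is the price buyers pay.
Supply in terms of pb becomes qs = -679 + 9(pb + 78) = 23 + 9pb. Setting this equal to demand: 1154 - 4pb = 23 + 9pb, so pb = 87.
Sellers receive ps = 87 + 78 = 165; q' = 1154 − 4·87 = 806.
Government outlay = subsidy × quantity = 78 × 806 = 62868.

Government cost = €62868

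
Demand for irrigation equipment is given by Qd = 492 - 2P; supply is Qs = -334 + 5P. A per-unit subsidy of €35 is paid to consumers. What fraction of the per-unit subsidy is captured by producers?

Pre-subsidy: 492 - 2P = -334 + 5P gives P* = 118, Q* = 256.
With the rebate, buyers effectively pay Pb = Ps − 35, where Ps is the price sellers receive.
Demand in terms of Ps becomes Qd = 492 − 2(Ps − 35) = 562 - 2Ps. Setting this equal to supply: 562 - 2Ps = -334 + 5Ps, so Ps = 128.
Buyers pay Pb = 128 − 35 = 93; Q' = -334 + 5·128 = 306.
Buyers' price falls by P* − Pb = 118 − 93 = 25; sellers' price rises by Ps − P* = 128 − 118 = 10.
So producers capture 10/35 = 2/7 of each unit of subsidy.

Producer share = 2/7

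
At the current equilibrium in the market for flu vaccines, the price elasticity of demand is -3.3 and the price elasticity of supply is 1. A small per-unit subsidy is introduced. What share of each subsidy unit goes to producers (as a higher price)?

For a small subsidy around the equilibrium, the benefit split depends on the relative slopes, which at a point are proportional to the elasticities.
Buyer share = εs/(εs + |εd|) = 1/(1 + 3.3) = 10/43; seller share = |εd|/(εs + |εd|) = 33/43.
So producers capture 33/43 of the subsidy.

Producer share = 33/43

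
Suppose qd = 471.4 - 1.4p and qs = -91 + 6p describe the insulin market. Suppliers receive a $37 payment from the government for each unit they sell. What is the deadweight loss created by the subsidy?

Deadweight loss = $777

Pre-subsidy: 471.4 - 1.4p = -91 + 6p gives p* = 76, q* = 365.
With the subsidy, sellers receive ps = pb + 37 for each unit, where pb is the price buyers pay.
Supply in terms of pb becomes qs = -91 + 6(pb + 37) = 131 + 6pb. Setting this equal to demand: 471.4 - 1.4pb = 131 + 6pb, so pb = 46.
Sellers receive ps = 46 + 37 = 83; q' = 471.4 − 1.4·46 = 407.
The subsidy expands output by 407 − 365 = 42 past the efficient level; on those units the gap between marginal cost and willingness to pay runs from 0 up to 37.
DWL = ½ × 37 × 42 = 777.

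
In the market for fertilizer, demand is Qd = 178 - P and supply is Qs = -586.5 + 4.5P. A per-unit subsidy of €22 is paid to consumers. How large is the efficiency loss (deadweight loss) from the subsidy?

Pre-subsidy: 178 - P = -586.5 + 4.5P gives P* = 139, Q* = 39.
With the rebate, buyers effectively pay Pb = Ps − 22, where Ps is the price sellers receive.
Demand in terms of Ps becomes Qd = 178 − 1(Ps − 22) = 200 - Ps. Setting this equal to supply: 200 - Ps = -586.5 + 4.5Ps, so Ps = 143.
Buyers pay Pb = 143 − 22 = 121; Q' = -586.5 + 4.5·143 = 57.
The subsidy expands output by 57 − 39 = 18 past the efficient level; on those units the gap between marginal cost and willingness to pay runs from 0 up to 22.
DWL = ½ × 22 × 18 = 198.

Deadweight loss = €198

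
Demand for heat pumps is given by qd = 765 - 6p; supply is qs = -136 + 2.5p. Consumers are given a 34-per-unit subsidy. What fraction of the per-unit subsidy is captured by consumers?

Consumer share = 5/17

Pre-subsidy: 765 - 6p = -136 + 2.5p gives p* = 106, q* = 129.
With the rebate, buyers effectively pay pb = ps − 34, where ps is the price sellers receive.
Demand in terms of ps becomes qd = 765 − 6(ps − 34) = 969 - 6ps. Setting this equal to supply: 969 - 6ps = -136 + 2.5ps, so ps = 130.
Buyers pay pb = 130 − 34 = 96; q' = -136 + 2.5·130 = 189.
Buyers' price falls by p* − pb = 106 − 96 = 10; sellers' price rises by ps − p* = 130 − 106 = 24.
So consumers capture 10/34 = 5/17 of each unit of subsidy.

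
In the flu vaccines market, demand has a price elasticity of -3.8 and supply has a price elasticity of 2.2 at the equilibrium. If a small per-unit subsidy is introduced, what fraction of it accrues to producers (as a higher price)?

For a small subsidy around the equilibrium, the benefit split depends on the relative slopes, which at a point are proportional to the elasticities.
Buyer share = εs/(εs + |εd|) = 2.2/(2.2 + 3.8) = 11/30; seller share = |εd|/(εs + |εd|) = 19/30.
So producers capture 19/30 of the subsidy.

Producer share = 19/30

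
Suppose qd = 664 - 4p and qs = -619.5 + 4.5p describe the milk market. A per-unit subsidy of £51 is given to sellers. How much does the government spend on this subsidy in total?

Pre-subsidy: 664 - 4p = -619.5 + 4.5p gives p* = 151, q* = 60.
With the subsidy, sellers receive ps = pb + 51 for each unit, where pb is the price buyers pay.
Supply in terms of pb becomes qs = -619.5 + 4.5(pb + 51) = -390 + 4.5pb. Setting this equal to demand: 664 - 4pb = -390 + 4.5pb, so pb = 124.
Sellers receive ps = 124 + 51 = 175; q' = 664 − 4·124 = 168.
Government outlay = subsidy × quantity = 51 × 168 = 8568.

Government cost = £8568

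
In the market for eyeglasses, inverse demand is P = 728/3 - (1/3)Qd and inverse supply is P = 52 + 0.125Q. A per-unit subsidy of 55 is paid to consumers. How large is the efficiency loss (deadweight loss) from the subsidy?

Deadweight loss = 3300

Pre-subsidy: 728/3 - (1/3)Q = 52 + 0.125Q gives Q* = 416 and P* = 104.
With the rebate, buyers effectively pay Pb = Ps − 55, where Ps is the price sellers receive.
On the curves, Pb = 728/3 - (1/3)Q and Ps = 52 + 0.125Q; the wedge Ps − Pb = 55 gives 52 + 0.125Q − (728/3 - (1/3)Q) = 55, so Q' = 536.
Then Pb = 728/3 − (1/3)·536 = 64 and Ps = 52 + 0.125·536 = 119.
The subsidy expands output by 536 − 416 = 120 past the efficient level; on those units the gap between marginal cost and willingness to pay runs from 0 up to 55.
DWL = ½ × 55 × 120 = 3300.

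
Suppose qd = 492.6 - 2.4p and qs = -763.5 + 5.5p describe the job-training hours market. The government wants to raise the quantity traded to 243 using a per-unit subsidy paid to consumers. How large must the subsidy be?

At q = 243, invert demand for the buyer price: pb = (492.6 − 243)/2.4 = 104; invert supply for the seller price: ps = (243 − (-763.5))/5.5 = 183.
The subsidy must fill the gap: s = ps − pb = 183 − 104 = 79.

Required subsidy s = 79 per unit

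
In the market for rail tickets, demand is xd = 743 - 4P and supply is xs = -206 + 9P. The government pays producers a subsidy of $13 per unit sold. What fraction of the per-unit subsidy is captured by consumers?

Pre-subsidy: 743 - 4P = -206 + 9P gives P* = 73, x* = 451.
With the subsidy, sellers receive Ps = Pb + 13 for each unit, where Pb is the price buyers pay.
Supply in terms of Pb becomes xs = -206 + 9(Pb + 13) = -89 + 9Pb. Setting this equal to demand: 743 - 4Pb = -89 + 9Pb, so Pb = 64.
Sellers receive Ps = 64 + 13 = 77; x' = 743 − 4·64 = 487.
Buyers' price falls by P* − Pb = 73 − 64 = 9; sellers' price rises by Ps − P* = 77 − 73 = 4.
So consumers capture 9/13 = 9/13 of each unit of subsidy.

Consumer share = 9/13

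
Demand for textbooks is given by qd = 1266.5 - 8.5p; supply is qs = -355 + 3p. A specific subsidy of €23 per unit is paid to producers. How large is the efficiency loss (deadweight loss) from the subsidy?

Deadweight loss = €586.5

Pre-subsidy: 1266.5 - 8.5p = -355 + 3p gives p* = 141, q* = 68.
With the subsidy, sellers receive ps = pb + 23 for each unit, where pb is the price buyers pay.
Supply in terms of pb becomes qs = -355 + 3(pb + 23) = -286 + 3pb. Setting this equal to demand: 1266.5 - 8.5pb = -286 + 3pb, so pb = 135.
Sellers receive ps = 135 + 23 = 158; q' = 1266.5 − 8.5·135 = 119.
The subsidy expands output by 119 − 68 = 51 past the efficient level; on those units the gap between marginal cost and willingness to pay runs from 0 up to 23.
DWL = ½ × 23 × 51 = 586.5.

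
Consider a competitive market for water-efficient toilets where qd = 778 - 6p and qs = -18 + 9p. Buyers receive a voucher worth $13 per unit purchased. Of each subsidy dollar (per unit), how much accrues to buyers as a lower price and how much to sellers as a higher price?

Pre-subsidy: 778 - 6p = -18 + 9p gives p* = 796/15, q* = 459.6.
With the rebate, buyers effectively pay pb = ps − 13, where ps is the price sellers receive.
Demand in terms of ps becomes qd = 778 − 6(ps − 13) = 856 - 6ps. Setting this equal to supply: 856 - 6ps = -18 + 9ps, so ps = 874/15.
Buyers pay pb = 874/15 − 13 = 679/15; q' = -18 + 9·(874/15) = 506.4.
Buyers' price falls by p* − pb = 796/15 − 679/15 = 7.8; sellers' price rises by ps − p* = 874/15 − 796/15 = 5.2.

Buyers gain $7.8 per unit; sellers gain $5.2 per unit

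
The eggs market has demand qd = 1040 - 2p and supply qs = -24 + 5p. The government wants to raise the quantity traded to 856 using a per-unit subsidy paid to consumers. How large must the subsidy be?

At q = 856, invert demand for the buyer price: pb = (1040 − 856)/2 = 92; invert supply for the seller price: ps = (856 − (-24))/5 = 176.
The subsidy must fill the gap: s = ps − pb = 176 − 92 = 84.

Required subsidy s = 84 per unit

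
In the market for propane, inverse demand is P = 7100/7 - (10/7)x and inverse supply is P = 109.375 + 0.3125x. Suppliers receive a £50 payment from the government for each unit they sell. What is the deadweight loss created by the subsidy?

Pre-subsidy: 7100/7 - (10/7)x = 109.375 + 0.3125x gives x* = 20270/39 and P* = 10600/39.
With the subsidy, sellers receive Ps = Pb + 50 for each unit, where Pb is the price buyers pay.
On the curves, Pb = 7100/7 - (10/7)x and Ps = 109.375 + 0.3125x; the wedge Ps − Pb = 50 gives 109.375 + 0.3125x − (7100/7 - (10/7)x) = 50, so x' = 7130/13.
Then Pb = 7100/7 − (10/7)·(7130/13) = 3000/13 and Ps = 109.375 + 0.3125·(7130/13) = 3650/13.
The subsidy expands output by 7130/13 − 20270/39 = 1120/39 past the efficient level; on those units the gap between marginal cost and willingness to pay runs from 0 up to 50.
DWL = ½ × 50 × 1120/39 = 28000/39.

Deadweight loss = 28000/39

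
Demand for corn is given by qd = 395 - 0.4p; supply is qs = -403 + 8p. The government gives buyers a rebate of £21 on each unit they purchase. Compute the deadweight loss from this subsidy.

Pre-subsidy: 395 - 0.4p = -403 + 8p gives p* = 95, q* = 357.
With the rebate, buyers effectively pay pb = ps − 21, where ps is the price sellers receive.
Demand in terms of ps becomes qd = 395 − 0.4(ps − 21) = 403.4 - 0.4ps. Setting this equal to supply: 403.4 - 0.4ps = -403 + 8ps, so ps = 96.
Buyers pay pb = 96 − 21 = 75; q' = -403 + 8·96 = 365.
The subsidy expands output by 365 − 357 = 8 past the efficient level; on those units the gap between marginal cost and willingness to pay runs from 0 up to 21.
DWL = ½ × 21 × 8 = 84.

Deadweight loss = £84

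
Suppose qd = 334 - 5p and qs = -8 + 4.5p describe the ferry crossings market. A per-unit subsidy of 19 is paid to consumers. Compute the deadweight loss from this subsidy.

Pre-subsidy: 334 - 5p = -8 + 4.5p gives p* = 36, q* = 154.
With the rebate, buyers effectively pay pb = ps − 19, where ps is the price sellers receive.
Demand in terms of ps becomes qd = 334 − 5(ps − 19) = 429 - 5ps. Setting this equal to supply: 429 - 5ps = -8 + 4.5ps, so ps = 46.
Buyers pay pb = 46 − 19 = 27; q' = -8 + 4.5·46 = 199.
The subsidy expands output by 199 − 154 = 45 past the efficient level; on those units the gap between marginal cost and willingness to pay runs from 0 up to 19.
DWL = ½ × 19 × 45 = 427.5.

Deadweight loss = 427.5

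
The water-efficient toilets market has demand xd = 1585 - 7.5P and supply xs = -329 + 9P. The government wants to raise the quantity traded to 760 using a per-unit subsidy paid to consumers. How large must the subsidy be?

At x = 760, invert demand for the buyer price: Pb = (1585 − 760)/7.5 = 110; invert supply for the seller price: Ps = (760 − (-329))/9 = 121.
The subsidy must fill the gap: s = Ps − Pb = 121 − 110 = 11.

Required subsidy s = 11 per unit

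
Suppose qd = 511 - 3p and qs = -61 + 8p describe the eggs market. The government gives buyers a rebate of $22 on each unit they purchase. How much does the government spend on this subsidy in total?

Pre-subsidy: 511 - 3p = -61 + 8p gives p* = 52, q* = 355.
With the rebate, buyers effectively pay pb = ps − 22, where ps is the price sellers receive.
Demand in terms of ps becomes qd = 511 − 3(ps − 22) = 577 - 3ps. Setting this equal to supply: 577 - 3ps = -61 + 8ps, so ps = 58.
Buyers pay pb = 58 − 22 = 36; q' = -61 + 8·58 = 403.
Government outlay = subsidy × quantity = 22 × 403 = 8866.

Government cost = $8866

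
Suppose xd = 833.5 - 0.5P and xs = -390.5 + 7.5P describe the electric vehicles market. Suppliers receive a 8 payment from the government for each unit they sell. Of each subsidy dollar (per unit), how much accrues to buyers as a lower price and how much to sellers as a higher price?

Pre-subsidy: 833.5 - 0.5P = -390.5 + 7.5P gives P* = 153, x* = 757.
With the subsidy, sellers receive Ps = Pb + 8 for each unit, where Pb is the price buyers pay.
Supply in terms of Pb becomes xs = -390.5 + 7.5(Pb + 8) = -330.5 + 7.5Pb. Setting this equal to demand: 833.5 - 0.5Pb = -330.5 + 7.5Pb, so Pb = 145.5.
Sellers receive Ps = 145.5 + 8 = 153.5; x' = 833.5 − 0.5·145.5 = 760.75.
Buyers' price falls by P* − Pb = 153 − 145.5 = 7.5; sellers' price rises by Ps − P* = 153.5 − 153 = 0.5.

Buyers gain 7.5 per unit; sellers gain 0.5 per unit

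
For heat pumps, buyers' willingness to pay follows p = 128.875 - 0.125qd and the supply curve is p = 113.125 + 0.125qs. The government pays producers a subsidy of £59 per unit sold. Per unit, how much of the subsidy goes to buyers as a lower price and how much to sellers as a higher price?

Buyers gain £29.5 per unit; sellers gain £29.5 per unit

Pre-subsidy: 128.875 - 0.125q = 113.125 + 0.125q gives q* = 63 and p* = 121.
With the subsidy, sellers receive ps = pb + 59 for each unit, where pb is the price buyers pay.
On the curves, pb = 128.875 - 0.125q and ps = 113.125 + 0.125q; the wedge ps − pb = 59 gives 113.125 + 0.125q − (128.875 - 0.125q) = 59, so q' = 299.
Then pb = 128.875 − 0.125·299 = 91.5 and ps = 113.125 + 0.125·299 = 150.5.
Buyers' price falls by p* − pb = 121 − 91.5 = 29.5; sellers' price rises by ps − p* = 150.5 − 121 = 29.5.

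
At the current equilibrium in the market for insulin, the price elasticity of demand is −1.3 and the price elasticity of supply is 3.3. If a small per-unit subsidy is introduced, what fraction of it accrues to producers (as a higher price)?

Producer share = 13/46

For a small subsidy around the equilibrium, the benefit split depends on the relative slopes, which at a point are proportional to the elasticities.
Buyer share = εs/(εs + |εd|) = 3.3/(3.3 + 1.3) = 33/46; seller share = |εd|/(εs + |εd|) = 13/46.
So producers capture 13/46 of the subsidy.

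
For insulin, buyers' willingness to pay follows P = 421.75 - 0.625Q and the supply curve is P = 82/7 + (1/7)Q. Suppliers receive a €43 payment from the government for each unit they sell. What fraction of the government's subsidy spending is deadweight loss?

Pre-subsidy: 421.75 - 0.625Q = 82/7 + (1/7)Q gives Q* = 534 and P* = 88.
With the subsidy, sellers receive Ps = Pb + 43 for each unit, where Pb is the price buyers pay.
On the curves, Pb = 421.75 - 0.625Q and Ps = 82/7 + (1/7)Q; the wedge Ps − Pb = 43 gives 82/7 + (1/7)Q − (421.75 - 0.625Q) = 43, so Q' = 590.
Then Pb = 421.75 − 0.625·590 = 53 and Ps = 82/7 + (1/7)·590 = 96.
ΔCS = ½(534 + 590)(88 − 53) = 19670; ΔPS = ½(534 + 590)(96 − 88) = 4496.
Government spending = 43 × 590 = 25370.
DWL = ½ × 43 × (590 − 534) = 1204; fraction = 1204 / 25370 = 14/295.

DWL / government spending = 14/295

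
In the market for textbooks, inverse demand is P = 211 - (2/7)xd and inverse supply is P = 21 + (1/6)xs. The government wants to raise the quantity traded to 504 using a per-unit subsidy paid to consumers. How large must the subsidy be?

Required subsidy s = 38 per unit

At x = 504, from the demand curve buyers pay Pb = 211 − (2/7)·504 = 67; from the supply curve sellers need Ps = 21 + (1/6)·504 = 105.
The subsidy must fill the gap: s = Ps − Pb = 105 − 67 = 38.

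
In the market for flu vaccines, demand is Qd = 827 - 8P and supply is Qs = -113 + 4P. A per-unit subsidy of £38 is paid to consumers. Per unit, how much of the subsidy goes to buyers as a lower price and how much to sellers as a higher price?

Pre-subsidy: 827 - 8P = -113 + 4P gives P* = 235/3, Q* = 601/3.
With the rebate, buyers effectively pay Pb = Ps − 38, where Ps is the price sellers receive.
Demand in terms of Ps becomes Qd = 827 − 8(Ps − 38) = 1131 - 8Ps. Setting this equal to supply: 1131 - 8Ps = -113 + 4Ps, so Ps = 311/3.
Buyers pay Pb = 311/3 − 38 = 197/3; Q' = -113 + 4·(311/3) = 905/3.
Buyers' price falls by P* − Pb = 235/3 − 197/3 = 38/3; sellers' price rises by Ps − P* = 311/3 − 235/3 = 76/3.

Buyers gain 38/3 per unit; sellers gain 76/3 per unit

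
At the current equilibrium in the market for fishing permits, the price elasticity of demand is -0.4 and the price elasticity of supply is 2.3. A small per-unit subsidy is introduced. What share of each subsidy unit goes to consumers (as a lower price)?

For a small subsidy around the equilibrium, the benefit split depends on the relative slopes, which at a point are proportional to the elasticities.
Buyer share = εs/(εs + |εd|) = 2.3/(2.3 + 0.4) = 23/27; seller share = |εd|/(εs + |εd|) = 4/27.

Consumer share = 23/27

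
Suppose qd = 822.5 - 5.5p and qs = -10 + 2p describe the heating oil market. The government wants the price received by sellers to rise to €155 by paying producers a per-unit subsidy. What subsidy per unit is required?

Required subsidy s = €60 per unit

At a seller price of 155, quantity supplied is -10 + 2·155 = 300.
Buyers absorb 300 only when they pay pb with 822.5 − 5.5·pb = 300, i.e. pb = 95.
s = ps − pb = 155 − 95 = 60.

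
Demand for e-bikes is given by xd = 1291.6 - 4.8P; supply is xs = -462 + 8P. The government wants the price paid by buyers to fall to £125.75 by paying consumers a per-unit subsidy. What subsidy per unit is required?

Required subsidy s = £18 per unit

At a buyer price of 125.75, quantity demanded is 1291.6 − 4.8·125.75 = 688.
Sellers supply 688 only when they receive Ps with -462 + 8·Ps = 688, i.e. Ps = 143.75.
s = Ps − Pb = 143.75 − 125.75 = 18.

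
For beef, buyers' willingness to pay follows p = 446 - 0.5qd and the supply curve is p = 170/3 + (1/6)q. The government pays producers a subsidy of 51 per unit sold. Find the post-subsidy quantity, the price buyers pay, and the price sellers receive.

Pre-subsidy: 446 - 0.5q = 170/3 + (1/6)q gives q* = 584 and p* = 154.
With the subsidy, sellers receive ps = pb + 51 for each unit, where pb is the price buyers pay.
On the curves, pb = 446 - 0.5q and ps = 170/3 + (1/6)q; the wedge ps − pb = 51 gives 170/3 + (1/6)q − (446 - 0.5q) = 51, so q' = 660.5.
Then pb = 446 − 0.5·660.5 = 115.75 and ps = 170/3 + (1/6)·660.5 = 166.75.

q' = 660.5; buyers pay 115.75; sellers receive 166.75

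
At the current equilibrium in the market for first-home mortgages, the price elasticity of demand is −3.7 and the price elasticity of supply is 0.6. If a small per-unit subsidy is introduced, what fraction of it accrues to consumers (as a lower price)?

For a small subsidy around the equilibrium, the benefit split depends on the relative slopes, which at a point are proportional to the elasticities.
Buyer share = εs/(εs + |εd|) = 0.6/(0.6 + 3.7) = 6/43; seller share = |εd|/(εs + |εd|) = 37/43.

Consumer share = 6/43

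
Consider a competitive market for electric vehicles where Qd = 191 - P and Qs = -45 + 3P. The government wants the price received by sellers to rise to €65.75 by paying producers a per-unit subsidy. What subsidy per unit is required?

Required subsidy s = €27 per unit

At a seller price of 65.75, quantity supplied is -45 + 3·65.75 = 152.25.
Buyers absorb 152.25 only when they pay Pb with 191 − 1·Pb = 152.25, i.e. Pb = 38.75.
s = Ps − Pb = 65.75 − 38.75 = 27.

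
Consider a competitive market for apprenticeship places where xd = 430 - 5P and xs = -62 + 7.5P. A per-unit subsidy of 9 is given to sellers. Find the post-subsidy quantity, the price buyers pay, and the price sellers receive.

x' = 260.2; buyers pay 33.96; sellers receive 42.96

Pre-subsidy: 430 - 5P = -62 + 7.5P gives P* = 39.36, x* = 233.2.
With the subsidy, sellers receive Ps = Pb + 9 for each unit, where Pb is the price buyers pay.
Supply in terms of Pb becomes xs = -62 + 7.5(Pb + 9) = 5.5 + 7.5Pb. Setting this equal to demand: 430 - 5Pb = 5.5 + 7.5Pb, so Pb = 33.96.
Sellers receive Ps = 33.96 + 9 = 42.96; x' = 430 − 5·33.96 = 260.2.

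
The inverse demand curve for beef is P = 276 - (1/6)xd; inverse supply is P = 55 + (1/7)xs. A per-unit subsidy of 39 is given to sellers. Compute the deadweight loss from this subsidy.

Deadweight loss = 2457

Pre-subsidy: 276 - (1/6)x = 55 + (1/7)x gives x* = 714 and P* = 157.
With the subsidy, sellers receive Ps = Pb + 39 for each unit, where Pb is the price buyers pay.
On the curves, Pb = 276 - (1/6)x and Ps = 55 + (1/7)x; the wedge Ps − Pb = 39 gives 55 + (1/7)x − (276 - (1/6)x) = 39, so x' = 840.
Then Pb = 276 − (1/6)·840 = 136 and Ps = 55 + (1/7)·840 = 175.
The subsidy expands output by 840 − 714 = 126 past the efficient level; on those units the gap between marginal cost and willingness to pay runs from 0 up to 39.
DWL = ½ × 39 × 126 = 2457.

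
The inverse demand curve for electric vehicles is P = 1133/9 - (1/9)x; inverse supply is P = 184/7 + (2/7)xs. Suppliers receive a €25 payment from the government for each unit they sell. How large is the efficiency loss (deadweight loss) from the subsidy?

Pre-subsidy: 1133/9 - (1/9)x = 184/7 + (2/7)x gives x* = 251 and P* = 98.
With the subsidy, sellers receive Ps = Pb + 25 for each unit, where Pb is the price buyers pay.
On the curves, Pb = 1133/9 - (1/9)x and Ps = 184/7 + (2/7)x; the wedge Ps − Pb = 25 gives 184/7 + (2/7)x − (1133/9 - (1/9)x) = 25, so x' = 314.
Then Pb = 1133/9 − (1/9)·314 = 91 and Ps = 184/7 + (2/7)·314 = 116.
The subsidy expands output by 314 − 251 = 63 past the efficient level; on those units the gap between marginal cost and willingness to pay runs from 0 up to 25.
DWL = ½ × 25 × 63 = 787.5.

Deadweight loss = €787.5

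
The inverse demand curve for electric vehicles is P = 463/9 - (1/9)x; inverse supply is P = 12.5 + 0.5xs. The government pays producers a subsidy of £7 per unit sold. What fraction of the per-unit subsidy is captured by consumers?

Pre-subsidy: 463/9 - (1/9)x = 12.5 + 0.5x gives x* = 701/11 and P* = 488/11.
With the subsidy, sellers receive Ps = Pb + 7 for each unit, where Pb is the price buyers pay.
On the curves, Pb = 463/9 - (1/9)x and Ps = 12.5 + 0.5x; the wedge Ps − Pb = 7 gives 12.5 + 0.5x − (463/9 - (1/9)x) = 7, so x' = 827/11.
Then Pb = 463/9 − (1/9)·(827/11) = 474/11 and Ps = 12.5 + 0.5·(827/11) = 551/11.
Buyers' price falls by P* − Pb = 488/11 − 474/11 = 14/11; sellers' price rises by Ps − P* = 551/11 − 488/11 = 63/11.
So consumers capture (14/11)/7 = 2/11 of each unit of subsidy.

Consumer share = 2/11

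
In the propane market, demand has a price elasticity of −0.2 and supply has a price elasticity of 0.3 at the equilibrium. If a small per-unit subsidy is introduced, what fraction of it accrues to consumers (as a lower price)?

For a small subsidy around the equilibrium, the benefit split depends on the relative slopes, which at a point are proportional to the elasticities.
Buyer share = εs/(εs + |εd|) = 0.3/(0.3 + 0.2) = 0.6; seller share = |εd|/(εs + |εd|) = 0.4.

Consumer share = 0.6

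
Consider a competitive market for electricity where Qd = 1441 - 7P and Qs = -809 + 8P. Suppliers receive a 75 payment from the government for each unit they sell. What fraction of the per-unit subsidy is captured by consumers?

Consumer share = 8/15

Pre-subsidy: 1441 - 7P = -809 + 8P gives P* = 150, Q* = 391.
With the subsidy, sellers receive Ps = Pb + 75 for each unit, where Pb is the price buyers pay.
Supply in terms of Pb becomes Qs = -809 + 8(Pb + 75) = -209 + 8Pb. Setting this equal to demand: 1441 - 7Pb = -209 + 8Pb, so Pb = 110.
Sellers receive Ps = 110 + 75 = 185; Q' = 1441 − 7·110 = 671.
Buyers' price falls by P* − Pb = 150 − 110 = 40; sellers' price rises by Ps − P* = 185 − 150 = 35.
So consumers capture 40/75 = 8/15 of each unit of subsidy.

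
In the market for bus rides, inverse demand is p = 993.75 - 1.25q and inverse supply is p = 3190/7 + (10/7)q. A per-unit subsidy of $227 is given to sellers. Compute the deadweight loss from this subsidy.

Pre-subsidy: 993.75 - 1.25q = 3190/7 + (10/7)q gives q* = 3013/15 and p* = 2228/3.
With the subsidy, sellers receive ps = pb + 227 for each unit, where pb is the price buyers pay.
On the curves, pb = 993.75 - 1.25q and ps = 3190/7 + (10/7)q; the wedge ps − pb = 227 gives 3190/7 + (10/7)q − (993.75 - 1.25q) = 227, so q' = 21421/75.
Then pb = 993.75 − 1.25·(21421/75) = 9551/15 and ps = 3190/7 + (10/7)·(21421/75) = 12956/15.
The subsidy expands output by 21421/75 − 3013/15 = 6356/75 past the efficient level; on those units the gap between marginal cost and willingness to pay runs from 0 up to 227.
DWL = ½ × 227 × 6356/75 = 721406/75.

Deadweight loss = 721406/75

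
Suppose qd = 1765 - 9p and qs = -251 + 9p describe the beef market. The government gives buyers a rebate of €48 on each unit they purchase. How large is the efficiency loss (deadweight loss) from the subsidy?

Pre-subsidy: 1765 - 9p = -251 + 9p gives p* = 112, q* = 757.
With the rebate, buyers effectively pay pb = ps − 48, where ps is the price sellers receive.
Demand in terms of ps becomes qd = 1765 − 9(ps − 48) = 2197 - 9ps. Setting this equal to supply: 2197 - 9ps = -251 + 9ps, so ps = 136.
Buyers pay pb = 136 − 48 = 88; q' = -251 + 9·136 = 973.
The subsidy expands output by 973 − 757 = 216 past the efficient level; on those units the gap between marginal cost and willingness to pay runs from 0 up to 48.
DWL = ½ × 48 × 216 = 5184.

Deadweight loss = €5184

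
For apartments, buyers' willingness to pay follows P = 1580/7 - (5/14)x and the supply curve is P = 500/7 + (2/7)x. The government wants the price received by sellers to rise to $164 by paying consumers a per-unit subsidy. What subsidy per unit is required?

At a seller price of 164, quantity supplied is -250 + 3.5·164 = 324.
Buyers absorb 324 only when they pay Pb = 1580/7 − (5/14)·324 = 110.
s = Ps − Pb = 164 − 110 = 54.

Required subsidy s = $54 per unit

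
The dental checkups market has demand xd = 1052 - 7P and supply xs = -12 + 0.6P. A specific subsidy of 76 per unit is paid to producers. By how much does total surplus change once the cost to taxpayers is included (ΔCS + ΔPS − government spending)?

Pre-subsidy: 1052 - 7P = -12 + 0.6P gives P* = 140, x* = 72.
With the subsidy, sellers receive Ps = Pb + 76 for each unit, where Pb is the price buyers pay.
Supply in terms of Pb becomes xs = -12 + 0.6(Pb + 76) = 33.6 + 0.6Pb. Setting this equal to demand: 1052 - 7Pb = 33.6 + 0.6Pb, so Pb = 134.
Sellers receive Ps = 134 + 76 = 210; x' = 1052 − 7·134 = 114.
ΔCS = ½(72 + 114)(140 − 134) = 558; ΔPS = ½(72 + 114)(210 − 140) = 6510.
Government spending = 76 × 114 = 8664.
Net change = 558 + 6510 − 8664 = -1596. The loss equals the DWL triangle ½·76·42.

Net change in total surplus = -1596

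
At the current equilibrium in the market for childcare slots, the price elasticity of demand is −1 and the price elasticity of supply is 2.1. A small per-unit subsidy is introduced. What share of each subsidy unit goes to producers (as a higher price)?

For a small subsidy around the equilibrium, the benefit split depends on the relative slopes, which at a point are proportional to the elasticities.
Buyer share = εs/(εs + |εd|) = 2.1/(2.1 + 1) = 21/31; seller share = |εd|/(εs + |εd|) = 10/31.
So producers capture 10/31 of the subsidy.

Producer share = 10/31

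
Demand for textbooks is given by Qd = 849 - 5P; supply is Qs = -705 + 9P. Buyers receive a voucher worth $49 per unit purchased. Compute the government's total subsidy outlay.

Government cost = $22123.5

Pre-subsidy: 849 - 5P = -705 + 9P gives P* = 111, Q* = 294.
With the rebate, buyers effectively pay Pb = Ps − 49, where Ps is the price sellers receive.
Demand in terms of Ps becomes Qd = 849 − 5(Ps − 49) = 1094 - 5Ps. Setting this equal to supply: 1094 - 5Ps = -705 + 9Ps, so Ps = 128.5.
Buyers pay Pb = 128.5 − 49 = 79.5; Q' = -705 + 9·128.5 = 451.5.
Government outlay = subsidy × quantity = 49 × 451.5 = 22123.5.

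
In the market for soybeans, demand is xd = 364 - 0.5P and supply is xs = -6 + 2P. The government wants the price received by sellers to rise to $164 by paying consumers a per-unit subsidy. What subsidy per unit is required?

Required subsidy s = $80 per unit

At a seller price of 164, quantity supplied is -6 + 2·164 = 322.
Buyers absorb 322 only when they pay Pb with 364 − 0.5·Pb = 322, i.e. Pb = 84.
s = Ps − Pb = 164 − 84 = 80.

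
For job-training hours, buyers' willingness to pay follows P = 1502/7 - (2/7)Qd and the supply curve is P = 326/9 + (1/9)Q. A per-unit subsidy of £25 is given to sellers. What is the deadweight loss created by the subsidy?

Pre-subsidy: 1502/7 - (2/7)Q = 326/9 + (1/9)Q gives Q* = 449.44 and P* = 86.16.
With the subsidy, sellers receive Ps = Pb + 25 for each unit, where Pb is the price buyers pay.
On the curves, Pb = 1502/7 - (2/7)Q and Ps = 326/9 + (1/9)Q; the wedge Ps − Pb = 25 gives 326/9 + (1/9)Q − (1502/7 - (2/7)Q) = 25, so Q' = 512.44.
Then Pb = 1502/7 − (2/7)·512.44 = 68.16 and Ps = 326/9 + (1/9)·512.44 = 93.16.
The subsidy expands output by 512.44 − 449.44 = 63 past the efficient level; on those units the gap between marginal cost and willingness to pay runs from 0 up to 25.
DWL = ½ × 25 × 63 = 787.5.

Deadweight loss = £787.5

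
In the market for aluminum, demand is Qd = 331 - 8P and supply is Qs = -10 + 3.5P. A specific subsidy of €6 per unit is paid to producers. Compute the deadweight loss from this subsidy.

Pre-subsidy: 331 - 8P = -10 + 3.5P gives P* = 682/23, Q* = 2157/23.
With the subsidy, sellers receive Ps = Pb + 6 for each unit, where Pb is the price buyers pay.
Supply in terms of Pb becomes Qs = -10 + 3.5(Pb + 6) = 11 + 3.5Pb. Setting this equal to demand: 331 - 8Pb = 11 + 3.5Pb, so Pb = 640/23.
Sellers receive Ps = 640/23 + 6 = 778/23; Q' = 331 − 8·(640/23) = 2493/23.
The subsidy expands output by 2493/23 − 2157/23 = 336/23 past the efficient level; on those units the gap between marginal cost and willingness to pay runs from 0 up to 6.
DWL = ½ × 6 × 336/23 = 1008/23.

Deadweight loss = 1008/23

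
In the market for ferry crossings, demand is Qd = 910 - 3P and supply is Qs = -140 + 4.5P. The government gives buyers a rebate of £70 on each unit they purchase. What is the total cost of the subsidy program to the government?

Government cost = £43120

Pre-subsidy: 910 - 3P = -140 + 4.5P gives P* = 140, Q* = 490.
With the rebate, buyers effectively pay Pb = Ps − 70, where Ps is the price sellers receive.
Demand in terms of Ps becomes Qd = 910 − 3(Ps − 70) = 1120 - 3Ps. Setting this equal to supply: 1120 - 3Ps = -140 + 4.5Ps, so Ps = 168.
Buyers pay Pb = 168 − 70 = 98; Q' = -140 + 4.5·168 = 616.
Government outlay = subsidy × quantity = 70 × 616 = 43120.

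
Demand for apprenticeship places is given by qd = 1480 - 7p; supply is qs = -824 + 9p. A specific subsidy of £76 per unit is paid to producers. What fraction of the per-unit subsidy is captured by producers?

Producer share = 0.4375

Pre-subsidy: 1480 - 7p = -824 + 9p gives p* = 144, q* = 472.
With the subsidy, sellers receive ps = pb + 76 for each unit, where pb is the price buyers pay.
Supply in terms of pb becomes qs = -824 + 9(pb + 76) = -140 + 9pb. Setting this equal to demand: 1480 - 7pb = -140 + 9pb, so pb = 101.25.
Sellers receive ps = 101.25 + 76 = 177.25; q' = 1480 − 7·101.25 = 771.25.
Buyers' price falls by p* − pb = 144 − 101.25 = 42.75; sellers' price rises by ps − p* = 177.25 − 144 = 33.25.
So producers capture 33.25/76 = 0.4375 of each unit of subsidy.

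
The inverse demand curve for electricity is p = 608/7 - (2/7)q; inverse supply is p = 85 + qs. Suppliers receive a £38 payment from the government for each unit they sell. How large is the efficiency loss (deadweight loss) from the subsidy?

Deadweight loss = 5054/9

Pre-subsidy: 608/7 - (2/7)q = 85 + q gives q* = 13/9 and p* = 778/9.
With the subsidy, sellers receive ps = pb + 38 for each unit, where pb is the price buyers pay.
On the curves, pb = 608/7 - (2/7)q and ps = 85 + q; the wedge ps − pb = 38 gives 85 + q − (608/7 - (2/7)q) = 38, so q' = 31.
Then pb = 608/7 − (2/7)·31 = 78 and ps = 85 + 1·31 = 116.
The subsidy expands output by 31 − 13/9 = 266/9 past the efficient level; on those units the gap between marginal cost and willingness to pay runs from 0 up to 38.
DWL = ½ × 38 × 266/9 = 5054/9.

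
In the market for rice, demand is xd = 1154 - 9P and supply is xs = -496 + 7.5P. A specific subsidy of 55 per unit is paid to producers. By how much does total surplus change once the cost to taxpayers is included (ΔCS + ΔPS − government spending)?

Net change in total surplus = -6187.5

Pre-subsidy: 1154 - 9P = -496 + 7.5P gives P* = 100, x* = 254.
With the subsidy, sellers receive Ps = Pb + 55 for each unit, where Pb is the price buyers pay.
Supply in terms of Pb becomes xs = -496 + 7.5(Pb + 55) = -83.5 + 7.5Pb. Setting this equal to demand: 1154 - 9Pb = -83.5 + 7.5Pb, so Pb = 75.
Sellers receive Ps = 75 + 55 = 130; x' = 1154 − 9·75 = 479.
ΔCS = ½(254 + 479)(100 − 75) = 9162.5; ΔPS = ½(254 + 479)(130 − 100) = 10995.
Government spending = 55 × 479 = 26345.
Net change = 9162.5 + 10995 − 26345 = -6187.5. The loss equals the DWL triangle ½·55·225.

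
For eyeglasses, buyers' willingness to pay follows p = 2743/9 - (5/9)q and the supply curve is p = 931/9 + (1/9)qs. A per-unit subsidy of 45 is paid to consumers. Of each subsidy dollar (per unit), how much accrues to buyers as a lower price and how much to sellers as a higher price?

Buyers gain 37.5 per unit; sellers gain 7.5 per unit

Pre-subsidy: 2743/9 - (5/9)q = 931/9 + (1/9)q gives q* = 302 and p* = 137.
With the rebate, buyers effectively pay pb = ps − 45, where ps is the price sellers receive.
On the curves, pb = 2743/9 - (5/9)q and ps = 931/9 + (1/9)q; the wedge ps − pb = 45 gives 931/9 + (1/9)q − (2743/9 - (5/9)q) = 45, so q' = 369.5.
Then pb = 2743/9 − (5/9)·369.5 = 99.5 and ps = 931/9 + (1/9)·369.5 = 144.5.
Buyers' price falls by p* − pb = 137 − 99.5 = 37.5; sellers' price rises by ps − p* = 144.5 − 137 = 7.5.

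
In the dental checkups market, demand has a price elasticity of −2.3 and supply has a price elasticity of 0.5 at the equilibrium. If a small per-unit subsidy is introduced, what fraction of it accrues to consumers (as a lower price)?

For a small subsidy around the equilibrium, the benefit split depends on the relative slopes, which at a point are proportional to the elasticities.
Buyer share = εs/(εs + |εd|) = 0.5/(0.5 + 2.3) = 5/28; seller share = |εd|/(εs + |εd|) = 23/28.

Consumer share = 5/28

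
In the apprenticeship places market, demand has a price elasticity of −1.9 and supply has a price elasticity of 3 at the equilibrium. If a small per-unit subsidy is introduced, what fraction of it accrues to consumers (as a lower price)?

For a small subsidy around the equilibrium, the benefit split depends on the relative slopes, which at a point are proportional to the elasticities.
Buyer share = εs/(εs + |εd|) = 3/(3 + 1.9) = 30/49; seller share = |εd|/(εs + |εd|) = 19/49.

Consumer share = 30/49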